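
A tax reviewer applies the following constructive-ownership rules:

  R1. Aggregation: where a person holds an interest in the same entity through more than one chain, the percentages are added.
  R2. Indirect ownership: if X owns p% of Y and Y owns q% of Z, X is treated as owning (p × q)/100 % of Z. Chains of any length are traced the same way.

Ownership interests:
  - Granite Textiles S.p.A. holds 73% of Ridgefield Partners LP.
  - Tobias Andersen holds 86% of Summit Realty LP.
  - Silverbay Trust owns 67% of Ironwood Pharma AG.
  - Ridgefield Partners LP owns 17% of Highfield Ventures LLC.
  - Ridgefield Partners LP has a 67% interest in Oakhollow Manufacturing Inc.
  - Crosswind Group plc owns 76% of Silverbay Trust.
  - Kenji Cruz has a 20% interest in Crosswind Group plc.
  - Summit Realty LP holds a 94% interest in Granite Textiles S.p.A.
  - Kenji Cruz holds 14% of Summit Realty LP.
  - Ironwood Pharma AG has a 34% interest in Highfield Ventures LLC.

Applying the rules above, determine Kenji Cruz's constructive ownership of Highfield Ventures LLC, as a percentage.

Chain via Summit Realty LP → Granite Textiles S.p.A. → Ridgefield Partners LP (R2): 14% × 94% × 73% × 17% = 1.633156% of Highfield Ventures LLC.
Chain via Crosswind Group plc → Silverbay Trust → Ironwood Pharma AG (R2): 20% × 76% × 67% × 34% = 3.46256% of Highfield Ventures LLC.
Aggregating (R1): 1.633156% + 3.46256% = 5.095716%.

5.095716%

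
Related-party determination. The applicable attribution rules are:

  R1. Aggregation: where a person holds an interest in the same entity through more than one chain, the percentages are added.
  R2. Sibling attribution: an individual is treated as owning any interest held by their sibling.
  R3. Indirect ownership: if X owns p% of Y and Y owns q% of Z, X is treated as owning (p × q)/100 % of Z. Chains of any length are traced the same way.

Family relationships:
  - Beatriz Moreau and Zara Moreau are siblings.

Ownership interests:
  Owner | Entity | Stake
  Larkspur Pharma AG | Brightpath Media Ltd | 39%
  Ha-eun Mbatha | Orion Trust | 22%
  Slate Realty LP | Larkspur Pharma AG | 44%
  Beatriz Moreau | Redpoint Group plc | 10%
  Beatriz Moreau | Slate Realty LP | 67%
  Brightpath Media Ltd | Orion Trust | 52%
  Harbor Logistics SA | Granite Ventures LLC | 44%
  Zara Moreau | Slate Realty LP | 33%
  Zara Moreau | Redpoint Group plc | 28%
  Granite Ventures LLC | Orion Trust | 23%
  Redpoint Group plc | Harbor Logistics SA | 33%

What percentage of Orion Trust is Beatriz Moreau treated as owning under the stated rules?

By sibling attribution (R2), Beatriz Moreau is treated as also owning Zara Moreau's interest in Slate Realty LP, giving 67% + 33% = 100%.
By sibling attribution (R2), Beatriz Moreau is treated as also owning Zara Moreau's interest in Redpoint Group plc, giving 10% + 28% = 38%.
Chain via Slate Realty LP → Larkspur Pharma AG → Brightpath Media Ltd (R3): 100% × 44% × 39% × 52% = 8.9232% of Orion Trust.
Chain via Redpoint Group plc → Harbor Logistics SA → Granite Ventures LLC (R3): 38% × 33% × 44% × 23% = 1.269048% of Orion Trust.
Aggregating (R1): 8.9232% + 1.269048% = 10.192248%.

10.192248%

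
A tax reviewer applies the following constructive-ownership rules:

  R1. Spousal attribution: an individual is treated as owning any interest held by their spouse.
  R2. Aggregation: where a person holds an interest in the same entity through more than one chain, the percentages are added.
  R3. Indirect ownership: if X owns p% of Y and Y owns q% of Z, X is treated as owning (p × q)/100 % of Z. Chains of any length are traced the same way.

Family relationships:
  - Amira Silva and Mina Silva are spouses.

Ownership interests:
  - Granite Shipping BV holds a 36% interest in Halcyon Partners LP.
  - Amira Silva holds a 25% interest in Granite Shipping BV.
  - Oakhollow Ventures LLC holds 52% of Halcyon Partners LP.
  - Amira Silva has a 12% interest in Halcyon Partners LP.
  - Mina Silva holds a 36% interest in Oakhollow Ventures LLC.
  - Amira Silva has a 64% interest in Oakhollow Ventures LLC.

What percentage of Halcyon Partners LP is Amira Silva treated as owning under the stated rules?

73%

By spousal attribution (R1), Amira Silva is treated as also owning Mina Silva's interest in Oakhollow Ventures LLC, giving 64% + 36% = 100%.
Chain via Oakhollow Ventures LLC (R3): 100% × 52% = 52% of Halcyon Partners LP.
Chain via Granite Shipping BV (R3): 25% × 36% = 9% of Halcyon Partners LP.
Direct interest in Halcyon Partners LP: 12%.
Aggregating (R2): 52% + 9% + 12% = 73%.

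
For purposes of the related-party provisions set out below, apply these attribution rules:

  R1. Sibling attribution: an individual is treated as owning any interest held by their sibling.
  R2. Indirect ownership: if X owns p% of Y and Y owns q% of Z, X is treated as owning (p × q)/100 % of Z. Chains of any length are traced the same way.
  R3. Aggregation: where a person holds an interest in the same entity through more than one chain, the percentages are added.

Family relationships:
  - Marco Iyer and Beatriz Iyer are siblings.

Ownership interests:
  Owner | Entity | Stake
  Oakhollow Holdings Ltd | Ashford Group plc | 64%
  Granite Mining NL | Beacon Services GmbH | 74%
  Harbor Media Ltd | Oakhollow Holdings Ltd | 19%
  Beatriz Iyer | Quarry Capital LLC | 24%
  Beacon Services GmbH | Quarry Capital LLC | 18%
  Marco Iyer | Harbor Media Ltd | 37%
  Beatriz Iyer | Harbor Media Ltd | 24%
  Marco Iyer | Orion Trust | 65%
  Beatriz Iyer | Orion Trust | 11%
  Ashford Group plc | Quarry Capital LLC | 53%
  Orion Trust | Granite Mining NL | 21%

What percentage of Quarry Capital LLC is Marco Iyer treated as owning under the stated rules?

30.0572%

By sibling attribution (R1), Marco Iyer is treated as also owning Beatriz Iyer's interest in Orion Trust, giving 65% + 11% = 76%.
By sibling attribution (R1), Marco Iyer is treated as also owning Beatriz Iyer's interest in Harbor Media Ltd, giving 37% + 24% = 61%.
By sibling attribution (R1), Marco Iyer is treated as owning Beatriz Iyer's 24% interest in Quarry Capital LLC.
Chain via Orion Trust → Granite Mining NL → Beacon Services GmbH (R2): 76% × 21% × 74% × 18% = 2.125872% of Quarry Capital LLC.
Chain via Harbor Media Ltd → Oakhollow Holdings Ltd → Ashford Group plc (R2): 61% × 19% × 64% × 53% = 3.931328% of Quarry Capital LLC.
Direct interest in Quarry Capital LLC: 24%.
Aggregating (R3): 2.125872% + 3.931328% + 24% = 30.0572%.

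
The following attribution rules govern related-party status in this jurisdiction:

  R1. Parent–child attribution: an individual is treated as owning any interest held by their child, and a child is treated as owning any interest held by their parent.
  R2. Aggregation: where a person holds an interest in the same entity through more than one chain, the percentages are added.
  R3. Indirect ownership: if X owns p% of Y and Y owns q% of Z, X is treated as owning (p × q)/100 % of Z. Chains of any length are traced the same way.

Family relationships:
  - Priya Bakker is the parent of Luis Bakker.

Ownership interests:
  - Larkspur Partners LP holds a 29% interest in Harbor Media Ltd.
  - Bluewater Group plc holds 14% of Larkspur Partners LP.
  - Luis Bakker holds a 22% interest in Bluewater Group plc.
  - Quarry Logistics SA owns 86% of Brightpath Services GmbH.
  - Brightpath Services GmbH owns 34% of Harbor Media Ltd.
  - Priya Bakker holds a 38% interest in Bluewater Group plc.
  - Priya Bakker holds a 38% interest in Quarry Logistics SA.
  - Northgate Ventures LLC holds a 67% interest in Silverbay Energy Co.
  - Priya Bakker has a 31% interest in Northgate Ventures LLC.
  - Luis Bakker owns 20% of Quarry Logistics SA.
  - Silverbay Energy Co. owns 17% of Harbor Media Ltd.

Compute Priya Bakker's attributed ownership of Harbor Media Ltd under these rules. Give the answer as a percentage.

22.9261%

By parent–child attribution (R1), Priya Bakker is treated as also owning Luis Bakker's interest in Bluewater Group plc, giving 38% + 22% = 60%.
By parent–child attribution (R1), Priya Bakker is treated as also owning Luis Bakker's interest in Quarry Logistics SA, giving 38% + 20% = 58%.
Chain via Bluewater Group plc → Larkspur Partners LP (R3): 60% × 14% × 29% = 2.436% of Harbor Media Ltd.
Chain via Northgate Ventures LLC → Silverbay Energy Co. (R3): 31% × 67% × 17% = 3.5309% of Harbor Media Ltd.
Chain via Quarry Logistics SA → Brightpath Services GmbH (R3): 58% × 86% × 34% = 16.9592% of Harbor Media Ltd.
Aggregating (R2): 2.436% + 3.5309% + 16.9592% = 22.9261%.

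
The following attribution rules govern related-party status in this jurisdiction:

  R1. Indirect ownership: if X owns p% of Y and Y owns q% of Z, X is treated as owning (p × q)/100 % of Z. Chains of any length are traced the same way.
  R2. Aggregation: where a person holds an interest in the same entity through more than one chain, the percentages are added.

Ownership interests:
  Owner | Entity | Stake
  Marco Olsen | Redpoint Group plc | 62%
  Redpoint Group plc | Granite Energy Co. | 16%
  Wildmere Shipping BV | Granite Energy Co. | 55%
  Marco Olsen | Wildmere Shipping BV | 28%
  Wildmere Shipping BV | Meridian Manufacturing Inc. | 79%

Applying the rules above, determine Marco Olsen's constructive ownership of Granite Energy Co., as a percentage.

25.32%

Chain via Wildmere Shipping BV (R1): 28% × 55% = 15.4% of Granite Energy Co.
Chain via Redpoint Group plc (R1): 62% × 16% = 9.92% of Granite Energy Co.
Aggregating (R2): 15.4% + 9.92% = 25.32%.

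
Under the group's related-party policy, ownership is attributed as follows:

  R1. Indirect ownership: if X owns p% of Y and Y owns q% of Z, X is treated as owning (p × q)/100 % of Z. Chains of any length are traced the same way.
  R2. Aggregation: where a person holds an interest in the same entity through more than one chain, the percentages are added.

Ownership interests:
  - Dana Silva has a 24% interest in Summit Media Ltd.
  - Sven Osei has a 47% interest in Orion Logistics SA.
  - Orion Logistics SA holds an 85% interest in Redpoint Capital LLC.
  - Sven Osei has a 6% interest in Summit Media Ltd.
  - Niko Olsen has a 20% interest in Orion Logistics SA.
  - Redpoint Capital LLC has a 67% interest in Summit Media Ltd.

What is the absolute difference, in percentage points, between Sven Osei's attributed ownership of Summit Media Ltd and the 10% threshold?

22.7665

Chain via Orion Logistics SA → Redpoint Capital LLC (R1): 47% × 85% × 67% = 26.7665% of Summit Media Ltd.
Direct interest in Summit Media Ltd: 6%.
Aggregating (R2): 26.7665% + 6% = 32.7665%.
32.7665% exceeds the 10% threshold by 22.7665 percentage points.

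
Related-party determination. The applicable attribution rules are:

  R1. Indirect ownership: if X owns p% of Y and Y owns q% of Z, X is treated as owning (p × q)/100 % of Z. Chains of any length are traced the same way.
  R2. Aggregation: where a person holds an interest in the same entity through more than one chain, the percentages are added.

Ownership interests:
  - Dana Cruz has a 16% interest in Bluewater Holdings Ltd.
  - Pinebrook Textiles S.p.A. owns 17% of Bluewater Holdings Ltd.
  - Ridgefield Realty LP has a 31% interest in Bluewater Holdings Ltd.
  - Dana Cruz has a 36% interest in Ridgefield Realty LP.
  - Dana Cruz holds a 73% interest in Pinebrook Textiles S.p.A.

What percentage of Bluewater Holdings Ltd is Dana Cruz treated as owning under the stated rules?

39.57%

Chain via Pinebrook Textiles S.p.A. (R1): 73% × 17% = 12.41% of Bluewater Holdings Ltd.
Chain via Ridgefield Realty LP (R1): 36% × 31% = 11.16% of Bluewater Holdings Ltd.
Direct interest in Bluewater Holdings Ltd: 16%.
Aggregating (R2): 12.41% + 11.16% + 16% = 39.57%.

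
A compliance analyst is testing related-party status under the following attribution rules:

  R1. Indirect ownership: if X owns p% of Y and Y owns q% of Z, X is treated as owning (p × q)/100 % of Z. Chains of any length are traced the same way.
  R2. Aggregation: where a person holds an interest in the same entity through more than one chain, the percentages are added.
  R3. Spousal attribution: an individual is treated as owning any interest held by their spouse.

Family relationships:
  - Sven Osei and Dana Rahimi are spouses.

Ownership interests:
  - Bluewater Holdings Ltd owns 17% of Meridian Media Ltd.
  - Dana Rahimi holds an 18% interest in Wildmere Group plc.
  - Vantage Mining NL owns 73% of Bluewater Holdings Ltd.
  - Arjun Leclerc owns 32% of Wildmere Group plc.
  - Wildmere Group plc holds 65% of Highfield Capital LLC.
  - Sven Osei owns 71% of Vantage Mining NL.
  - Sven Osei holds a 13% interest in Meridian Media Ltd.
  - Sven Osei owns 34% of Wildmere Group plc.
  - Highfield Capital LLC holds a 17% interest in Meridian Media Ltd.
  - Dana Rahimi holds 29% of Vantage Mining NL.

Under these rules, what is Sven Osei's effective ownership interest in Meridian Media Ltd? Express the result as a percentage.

By spousal attribution (R3), Sven Osei is treated as also owning Dana Rahimi's interest in Vantage Mining NL, giving 71% + 29% = 100%.
By spousal attribution (R3), Sven Osei is treated as also owning Dana Rahimi's interest in Wildmere Group plc, giving 34% + 18% = 52%.
Chain via Vantage Mining NL → Bluewater Holdings Ltd (R1): 100% × 73% × 17% = 12.41% of Meridian Media Ltd.
Chain via Wildmere Group plc → Highfield Capital LLC (R1): 52% × 65% × 17% = 5.746% of Meridian Media Ltd.
Direct interest in Meridian Media Ltd: 13%.
Aggregating (R2): 12.41% + 5.746% + 13% = 31.156%.

31.156%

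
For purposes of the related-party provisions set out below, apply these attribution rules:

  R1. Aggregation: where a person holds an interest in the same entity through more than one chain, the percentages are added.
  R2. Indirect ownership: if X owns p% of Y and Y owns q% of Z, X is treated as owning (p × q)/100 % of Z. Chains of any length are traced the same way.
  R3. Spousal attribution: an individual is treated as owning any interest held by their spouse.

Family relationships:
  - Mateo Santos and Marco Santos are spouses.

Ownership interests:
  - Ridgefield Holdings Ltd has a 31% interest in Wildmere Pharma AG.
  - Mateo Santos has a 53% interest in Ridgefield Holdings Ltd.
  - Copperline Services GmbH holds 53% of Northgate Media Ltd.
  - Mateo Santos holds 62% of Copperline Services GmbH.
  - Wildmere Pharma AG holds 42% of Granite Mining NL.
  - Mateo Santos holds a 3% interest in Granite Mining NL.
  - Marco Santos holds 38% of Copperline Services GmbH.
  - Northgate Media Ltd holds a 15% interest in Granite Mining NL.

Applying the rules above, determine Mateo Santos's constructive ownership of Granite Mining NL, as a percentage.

By spousal attribution (R3), Mateo Santos is treated as also owning Marco Santos's interest in Copperline Services GmbH, giving 62% + 38% = 100%.
Chain via Copperline Services GmbH → Northgate Media Ltd (R2): 100% × 53% × 15% = 7.95% of Granite Mining NL.
Chain via Ridgefield Holdings Ltd → Wildmere Pharma AG (R2): 53% × 31% × 42% = 6.9006% of Granite Mining NL.
Direct interest in Granite Mining NL: 3%.
Aggregating (R1): 7.95% + 6.9006% + 3% = 17.8506%.

17.8506%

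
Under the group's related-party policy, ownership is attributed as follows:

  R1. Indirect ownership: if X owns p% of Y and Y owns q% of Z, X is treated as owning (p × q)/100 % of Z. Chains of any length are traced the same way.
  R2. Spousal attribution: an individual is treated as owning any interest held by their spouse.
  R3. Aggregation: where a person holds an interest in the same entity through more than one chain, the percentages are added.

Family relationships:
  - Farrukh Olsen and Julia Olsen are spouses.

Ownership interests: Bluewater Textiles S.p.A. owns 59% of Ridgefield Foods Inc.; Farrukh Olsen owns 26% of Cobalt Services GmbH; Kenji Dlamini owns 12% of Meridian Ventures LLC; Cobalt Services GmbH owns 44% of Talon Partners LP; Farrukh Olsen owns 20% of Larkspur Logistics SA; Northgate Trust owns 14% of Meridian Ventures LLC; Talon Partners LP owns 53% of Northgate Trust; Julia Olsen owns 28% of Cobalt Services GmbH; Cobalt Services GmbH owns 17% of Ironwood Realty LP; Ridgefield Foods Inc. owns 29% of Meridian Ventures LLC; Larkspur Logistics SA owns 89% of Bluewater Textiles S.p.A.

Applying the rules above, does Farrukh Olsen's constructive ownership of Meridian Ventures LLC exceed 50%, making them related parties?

No

By spousal attribution (R2), Farrukh Olsen is treated as also owning Julia Olsen's interest in Cobalt Services GmbH, giving 26% + 28% = 54%.
Chain via Cobalt Services GmbH → Talon Partners LP → Northgate Trust (R1): 54% × 44% × 53% × 14% = 1.762992% of Meridian Ventures LLC.
Chain via Larkspur Logistics SA → Bluewater Textiles S.p.A. → Ridgefield Foods Inc. (R1): 20% × 89% × 59% × 29% = 3.04558% of Meridian Ventures LLC.
Aggregating (R3): 1.762992% + 3.04558% = 4.808572%.
4.808572% does not exceed the 50% threshold, so Farrukh is not a related party to Meridian Ventures LLC.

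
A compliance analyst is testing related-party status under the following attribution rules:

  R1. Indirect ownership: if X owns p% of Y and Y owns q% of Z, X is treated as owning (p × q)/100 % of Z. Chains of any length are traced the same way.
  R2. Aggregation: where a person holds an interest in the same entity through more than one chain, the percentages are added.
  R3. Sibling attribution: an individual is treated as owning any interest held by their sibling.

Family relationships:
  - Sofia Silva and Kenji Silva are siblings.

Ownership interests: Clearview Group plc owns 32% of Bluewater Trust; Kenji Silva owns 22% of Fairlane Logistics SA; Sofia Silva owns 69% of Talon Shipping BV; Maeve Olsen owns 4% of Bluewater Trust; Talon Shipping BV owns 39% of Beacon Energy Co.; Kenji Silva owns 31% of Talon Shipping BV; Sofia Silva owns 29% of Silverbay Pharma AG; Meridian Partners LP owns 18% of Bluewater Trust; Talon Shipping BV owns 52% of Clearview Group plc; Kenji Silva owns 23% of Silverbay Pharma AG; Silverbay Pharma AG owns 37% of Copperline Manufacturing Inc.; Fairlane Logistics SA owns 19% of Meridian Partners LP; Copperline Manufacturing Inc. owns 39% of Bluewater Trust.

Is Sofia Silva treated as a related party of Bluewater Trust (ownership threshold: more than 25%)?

By sibling attribution (R3), Sofia Silva is treated as also owning Kenji Silva's interest in Silverbay Pharma AG, giving 29% + 23% = 52%.
By sibling attribution (R3), Sofia Silva is treated as also owning Kenji Silva's interest in Talon Shipping BV, giving 69% + 31% = 100%.
By sibling attribution (R3), Sofia Silva is treated as owning Kenji Silva's 22% interest in Fairlane Logistics SA.
Chain via Silverbay Pharma AG → Copperline Manufacturing Inc. (R1): 52% × 37% × 39% = 7.5036% of Bluewater Trust.
Chain via Talon Shipping BV → Clearview Group plc (R1): 100% × 52% × 32% = 16.64% of Bluewater Trust.
Chain via Fairlane Logistics SA → Meridian Partners LP (R1): 22% × 19% × 18% = 0.7524% of Bluewater Trust.
Aggregating (R2): 7.5036% + 16.64% + 0.7524% = 24.896%.
24.896% does not exceed the 25% threshold, so Sofia is not a related party to Bluewater Trust.

No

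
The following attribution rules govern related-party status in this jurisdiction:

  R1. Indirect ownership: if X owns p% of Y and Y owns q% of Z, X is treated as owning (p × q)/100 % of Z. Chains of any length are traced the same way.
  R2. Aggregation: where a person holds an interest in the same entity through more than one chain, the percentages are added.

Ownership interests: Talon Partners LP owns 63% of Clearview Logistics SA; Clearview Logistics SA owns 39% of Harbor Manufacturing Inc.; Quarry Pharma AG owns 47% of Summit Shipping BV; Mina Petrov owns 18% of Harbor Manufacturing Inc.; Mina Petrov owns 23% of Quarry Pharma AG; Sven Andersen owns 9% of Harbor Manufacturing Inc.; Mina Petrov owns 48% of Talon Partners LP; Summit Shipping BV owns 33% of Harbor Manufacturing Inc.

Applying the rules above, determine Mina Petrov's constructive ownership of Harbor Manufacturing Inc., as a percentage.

33.3609%

Chain via Talon Partners LP → Clearview Logistics SA (R1): 48% × 63% × 39% = 11.7936% of Harbor Manufacturing Inc.
Chain via Quarry Pharma AG → Summit Shipping BV (R1): 23% × 47% × 33% = 3.5673% of Harbor Manufacturing Inc.
Direct interest in Harbor Manufacturing Inc: 18%.
Aggregating (R2): 11.7936% + 3.5673% + 18% = 33.3609%.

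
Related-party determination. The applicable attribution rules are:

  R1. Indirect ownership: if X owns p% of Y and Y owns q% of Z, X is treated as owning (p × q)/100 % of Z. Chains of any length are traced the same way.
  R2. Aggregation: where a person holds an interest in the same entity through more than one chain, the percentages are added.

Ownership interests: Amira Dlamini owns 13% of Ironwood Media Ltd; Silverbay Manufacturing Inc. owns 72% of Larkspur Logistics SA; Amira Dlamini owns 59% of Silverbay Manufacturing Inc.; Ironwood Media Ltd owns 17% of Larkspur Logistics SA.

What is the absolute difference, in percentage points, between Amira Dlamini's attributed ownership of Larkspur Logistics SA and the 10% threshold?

34.69

Chain via Silverbay Manufacturing Inc. (R1): 59% × 72% = 42.48% of Larkspur Logistics SA.
Chain via Ironwood Media Ltd (R1): 13% × 17% = 2.21% of Larkspur Logistics SA.
Aggregating (R2): 42.48% + 2.21% = 44.69%.
44.69% exceeds the 10% threshold by 34.69 percentage points.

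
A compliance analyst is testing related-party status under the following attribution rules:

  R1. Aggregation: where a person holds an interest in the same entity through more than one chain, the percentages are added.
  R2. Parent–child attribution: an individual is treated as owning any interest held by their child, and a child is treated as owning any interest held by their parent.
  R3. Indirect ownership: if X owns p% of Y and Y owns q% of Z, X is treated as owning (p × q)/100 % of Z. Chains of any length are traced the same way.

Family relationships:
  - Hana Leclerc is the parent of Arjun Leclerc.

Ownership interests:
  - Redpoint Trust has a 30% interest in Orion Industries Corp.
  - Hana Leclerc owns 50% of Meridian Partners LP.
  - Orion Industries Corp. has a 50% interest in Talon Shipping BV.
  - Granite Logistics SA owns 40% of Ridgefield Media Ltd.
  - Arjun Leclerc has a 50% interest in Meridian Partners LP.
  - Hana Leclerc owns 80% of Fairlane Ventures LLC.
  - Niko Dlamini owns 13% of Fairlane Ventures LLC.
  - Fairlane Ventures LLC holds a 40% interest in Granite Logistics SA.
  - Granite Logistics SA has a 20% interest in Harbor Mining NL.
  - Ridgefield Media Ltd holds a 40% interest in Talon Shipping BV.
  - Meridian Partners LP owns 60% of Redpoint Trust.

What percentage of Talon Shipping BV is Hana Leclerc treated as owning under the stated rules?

By parent–child attribution (R2), Hana Leclerc is treated as also owning Arjun Leclerc's interest in Meridian Partners LP, giving 50% + 50% = 100%.
Chain via Fairlane Ventures LLC → Granite Logistics SA → Ridgefield Media Ltd (R3): 80% × 40% × 40% × 40% = 5.12% of Talon Shipping BV.
Chain via Meridian Partners LP → Redpoint Trust → Orion Industries Corp. (R3): 100% × 60% × 30% × 50% = 9% of Talon Shipping BV.
Aggregating (R1): 5.12% + 9% = 14.12%.

14.12%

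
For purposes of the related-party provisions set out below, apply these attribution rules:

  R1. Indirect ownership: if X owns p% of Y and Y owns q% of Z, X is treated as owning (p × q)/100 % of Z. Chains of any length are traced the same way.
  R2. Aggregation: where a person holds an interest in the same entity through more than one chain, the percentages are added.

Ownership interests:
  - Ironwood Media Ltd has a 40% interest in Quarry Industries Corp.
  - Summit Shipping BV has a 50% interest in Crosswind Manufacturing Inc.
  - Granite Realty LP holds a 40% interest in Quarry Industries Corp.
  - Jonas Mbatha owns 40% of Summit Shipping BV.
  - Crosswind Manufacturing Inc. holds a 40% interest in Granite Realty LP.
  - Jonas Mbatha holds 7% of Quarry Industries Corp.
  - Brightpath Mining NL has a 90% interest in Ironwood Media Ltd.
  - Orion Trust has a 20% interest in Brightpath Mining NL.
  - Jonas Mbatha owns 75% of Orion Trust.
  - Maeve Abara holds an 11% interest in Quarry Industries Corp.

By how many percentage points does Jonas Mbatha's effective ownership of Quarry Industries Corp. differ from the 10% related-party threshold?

Chain via Orion Trust → Brightpath Mining NL → Ironwood Media Ltd (R1): 75% × 20% × 90% × 40% = 5.4% of Quarry Industries Corp.
Chain via Summit Shipping BV → Crosswind Manufacturing Inc. → Granite Realty LP (R1): 40% × 50% × 40% × 40% = 3.2% of Quarry Industries Corp.
Direct interest in Quarry Industries Corp: 7%.
Aggregating (R2): 5.4% + 3.2% + 7% = 15.6%.
15.6% exceeds the 10% threshold by 5.6 percentage points.

5.6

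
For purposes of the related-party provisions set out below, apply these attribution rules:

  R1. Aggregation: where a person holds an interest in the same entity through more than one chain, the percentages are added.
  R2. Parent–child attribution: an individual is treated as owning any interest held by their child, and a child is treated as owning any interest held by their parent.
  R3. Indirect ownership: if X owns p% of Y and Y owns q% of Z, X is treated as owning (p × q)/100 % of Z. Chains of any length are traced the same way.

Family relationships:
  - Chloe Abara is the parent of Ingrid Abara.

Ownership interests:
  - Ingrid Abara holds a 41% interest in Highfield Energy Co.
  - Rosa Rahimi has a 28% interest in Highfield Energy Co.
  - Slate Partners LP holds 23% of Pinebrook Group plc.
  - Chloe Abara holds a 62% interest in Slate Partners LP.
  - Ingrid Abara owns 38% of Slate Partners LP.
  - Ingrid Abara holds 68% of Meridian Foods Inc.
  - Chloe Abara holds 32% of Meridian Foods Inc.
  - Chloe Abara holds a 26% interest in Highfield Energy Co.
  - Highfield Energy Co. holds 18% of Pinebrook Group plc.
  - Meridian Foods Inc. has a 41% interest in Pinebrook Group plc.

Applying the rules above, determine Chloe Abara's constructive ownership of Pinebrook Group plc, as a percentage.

76.06%

By parent–child attribution (R2), Chloe Abara is treated as also owning Ingrid Abara's interest in Highfield Energy Co, giving 26% + 41% = 67%.
By parent–child attribution (R2), Chloe Abara is treated as also owning Ingrid Abara's interest in Slate Partners LP, giving 62% + 38% = 100%.
By parent–child attribution (R2), Chloe Abara is treated as also owning Ingrid Abara's interest in Meridian Foods Inc, giving 32% + 68% = 100%.
Chain via Highfield Energy Co. (R3): 67% × 18% = 12.06% of Pinebrook Group plc.
Chain via Slate Partners LP (R3): 100% × 23% = 23% of Pinebrook Group plc.
Chain via Meridian Foods Inc. (R3): 100% × 41% = 41% of Pinebrook Group plc.
Aggregating (R1): 12.06% + 23% + 41% = 76.06%.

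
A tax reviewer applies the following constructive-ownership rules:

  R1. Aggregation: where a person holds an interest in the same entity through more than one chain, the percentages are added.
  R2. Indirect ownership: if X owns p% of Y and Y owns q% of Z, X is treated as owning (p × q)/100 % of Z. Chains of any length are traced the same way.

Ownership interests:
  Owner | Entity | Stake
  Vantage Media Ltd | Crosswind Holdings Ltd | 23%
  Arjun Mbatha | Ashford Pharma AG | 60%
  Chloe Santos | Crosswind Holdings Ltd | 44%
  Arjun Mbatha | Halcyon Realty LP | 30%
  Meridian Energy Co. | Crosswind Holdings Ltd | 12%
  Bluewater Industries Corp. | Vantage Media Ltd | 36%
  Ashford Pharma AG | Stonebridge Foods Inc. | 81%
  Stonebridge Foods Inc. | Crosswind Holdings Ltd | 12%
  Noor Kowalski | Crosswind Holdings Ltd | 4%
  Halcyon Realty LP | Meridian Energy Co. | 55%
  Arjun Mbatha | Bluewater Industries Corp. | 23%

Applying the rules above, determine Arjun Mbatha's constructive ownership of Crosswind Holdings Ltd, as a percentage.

Chain via Bluewater Industries Corp. → Vantage Media Ltd (R2): 23% × 36% × 23% = 1.9044% of Crosswind Holdings Ltd.
Chain via Halcyon Realty LP → Meridian Energy Co. (R2): 30% × 55% × 12% = 1.98% of Crosswind Holdings Ltd.
Chain via Ashford Pharma AG → Stonebridge Foods Inc. (R2): 60% × 81% × 12% = 5.832% of Crosswind Holdings Ltd.
Aggregating (R1): 1.9044% + 1.98% + 5.832% = 9.7164%.

9.7164%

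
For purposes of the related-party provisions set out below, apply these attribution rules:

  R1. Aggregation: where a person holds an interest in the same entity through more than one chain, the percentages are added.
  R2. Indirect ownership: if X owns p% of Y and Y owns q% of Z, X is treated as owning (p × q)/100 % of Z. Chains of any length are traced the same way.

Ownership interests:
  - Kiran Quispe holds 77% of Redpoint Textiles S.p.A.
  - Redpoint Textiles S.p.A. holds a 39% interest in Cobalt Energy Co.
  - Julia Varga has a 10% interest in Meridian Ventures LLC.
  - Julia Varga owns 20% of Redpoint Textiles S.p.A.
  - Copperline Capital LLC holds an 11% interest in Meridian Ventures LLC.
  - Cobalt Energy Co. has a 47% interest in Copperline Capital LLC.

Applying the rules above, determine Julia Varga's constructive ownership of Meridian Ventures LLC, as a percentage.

Chain via Redpoint Textiles S.p.A. → Cobalt Energy Co. → Copperline Capital LLC (R2): 20% × 39% × 47% × 11% = 0.40326% of Meridian Ventures LLC.
Direct interest in Meridian Ventures LLC: 10%.
Aggregating (R1): 0.40326% + 10% = 10.40326%.

10.40326%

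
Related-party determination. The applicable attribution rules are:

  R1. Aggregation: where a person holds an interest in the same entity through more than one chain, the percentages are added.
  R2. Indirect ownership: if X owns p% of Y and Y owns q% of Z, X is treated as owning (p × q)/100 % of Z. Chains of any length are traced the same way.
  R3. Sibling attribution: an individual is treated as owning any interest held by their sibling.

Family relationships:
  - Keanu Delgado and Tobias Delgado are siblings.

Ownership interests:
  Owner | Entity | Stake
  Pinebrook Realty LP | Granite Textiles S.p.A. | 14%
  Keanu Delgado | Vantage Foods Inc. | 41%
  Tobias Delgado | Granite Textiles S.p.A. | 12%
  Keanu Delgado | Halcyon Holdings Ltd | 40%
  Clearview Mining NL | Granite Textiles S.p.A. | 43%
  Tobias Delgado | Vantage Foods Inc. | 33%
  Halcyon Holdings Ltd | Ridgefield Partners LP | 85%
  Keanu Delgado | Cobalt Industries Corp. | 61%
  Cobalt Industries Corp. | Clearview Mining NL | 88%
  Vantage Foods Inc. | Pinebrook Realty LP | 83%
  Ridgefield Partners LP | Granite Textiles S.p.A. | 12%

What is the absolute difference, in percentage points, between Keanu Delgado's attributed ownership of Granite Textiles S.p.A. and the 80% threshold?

32.2388

By sibling attribution (R3), Keanu Delgado is treated as also owning Tobias Delgado's interest in Vantage Foods Inc, giving 41% + 33% = 74%.
By sibling attribution (R3), Keanu Delgado is treated as owning Tobias Delgado's 12% interest in Granite Textiles S.p.A.
Chain via Halcyon Holdings Ltd → Ridgefield Partners LP (R2): 40% × 85% × 12% = 4.08% of Granite Textiles S.p.A.
Chain via Cobalt Industries Corp. → Clearview Mining NL (R2): 61% × 88% × 43% = 23.0824% of Granite Textiles S.p.A.
Chain via Vantage Foods Inc. → Pinebrook Realty LP (R2): 74% × 83% × 14% = 8.5988% of Granite Textiles S.p.A.
Direct interest in Granite Textiles S.p.A: 12%.
Aggregating (R1): 4.08% + 23.0824% + 8.5988% + 12% = 47.7612%.
47.7612% falls short of the 80% threshold by 32.2388 percentage points.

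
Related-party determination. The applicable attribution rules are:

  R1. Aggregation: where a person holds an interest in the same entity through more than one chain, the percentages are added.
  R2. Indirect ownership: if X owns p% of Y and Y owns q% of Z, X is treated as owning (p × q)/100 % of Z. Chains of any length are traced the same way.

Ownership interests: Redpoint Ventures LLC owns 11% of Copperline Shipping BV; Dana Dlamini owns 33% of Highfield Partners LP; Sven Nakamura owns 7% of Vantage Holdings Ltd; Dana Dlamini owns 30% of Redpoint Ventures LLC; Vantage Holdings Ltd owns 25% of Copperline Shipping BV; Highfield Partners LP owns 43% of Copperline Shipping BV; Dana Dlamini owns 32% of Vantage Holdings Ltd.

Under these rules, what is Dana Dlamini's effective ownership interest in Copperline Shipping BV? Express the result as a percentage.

25.49%

Chain via Highfield Partners LP (R2): 33% × 43% = 14.19% of Copperline Shipping BV.
Chain via Redpoint Ventures LLC (R2): 30% × 11% = 3.3% of Copperline Shipping BV.
Chain via Vantage Holdings Ltd (R2): 32% × 25% = 8% of Copperline Shipping BV.
Aggregating (R1): 14.19% + 3.3% + 8% = 25.49%.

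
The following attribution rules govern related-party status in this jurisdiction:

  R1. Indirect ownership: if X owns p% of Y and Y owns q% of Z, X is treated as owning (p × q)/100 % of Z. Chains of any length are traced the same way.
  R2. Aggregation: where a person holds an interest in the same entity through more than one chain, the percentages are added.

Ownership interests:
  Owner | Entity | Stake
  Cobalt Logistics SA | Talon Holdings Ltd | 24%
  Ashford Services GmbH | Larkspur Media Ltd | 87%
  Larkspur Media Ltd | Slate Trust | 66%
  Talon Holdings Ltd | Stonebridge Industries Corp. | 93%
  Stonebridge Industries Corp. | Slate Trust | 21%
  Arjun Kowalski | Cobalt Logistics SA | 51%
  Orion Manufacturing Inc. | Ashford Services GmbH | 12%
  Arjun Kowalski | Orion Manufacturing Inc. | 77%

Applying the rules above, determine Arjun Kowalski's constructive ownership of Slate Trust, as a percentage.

7.69608%

Chain via Cobalt Logistics SA → Talon Holdings Ltd → Stonebridge Industries Corp. (R1): 51% × 24% × 93% × 21% = 2.390472% of Slate Trust.
Chain via Orion Manufacturing Inc. → Ashford Services GmbH → Larkspur Media Ltd (R1): 77% × 12% × 87% × 66% = 5.305608% of Slate Trust.
Aggregating (R2): 2.390472% + 5.305608% = 7.69608%.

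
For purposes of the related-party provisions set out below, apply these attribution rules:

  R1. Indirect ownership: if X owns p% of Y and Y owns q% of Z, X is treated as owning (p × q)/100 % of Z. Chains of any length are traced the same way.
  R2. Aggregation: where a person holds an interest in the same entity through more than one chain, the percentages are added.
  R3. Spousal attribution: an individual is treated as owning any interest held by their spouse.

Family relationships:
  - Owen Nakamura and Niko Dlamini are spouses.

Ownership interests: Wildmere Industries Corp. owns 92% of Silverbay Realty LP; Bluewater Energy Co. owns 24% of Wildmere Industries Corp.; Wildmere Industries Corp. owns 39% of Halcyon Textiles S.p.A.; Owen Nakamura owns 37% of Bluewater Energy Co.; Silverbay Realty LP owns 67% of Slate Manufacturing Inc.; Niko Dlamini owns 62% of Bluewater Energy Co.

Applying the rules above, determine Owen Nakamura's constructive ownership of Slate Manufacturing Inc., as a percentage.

By spousal attribution (R3), Owen Nakamura is treated as also owning Niko Dlamini's interest in Bluewater Energy Co, giving 37% + 62% = 99%.
Chain via Bluewater Energy Co. → Wildmere Industries Corp. → Silverbay Realty LP (R1): 99% × 24% × 92% × 67% = 14.645664% of Slate Manufacturing Inc.

14.645664%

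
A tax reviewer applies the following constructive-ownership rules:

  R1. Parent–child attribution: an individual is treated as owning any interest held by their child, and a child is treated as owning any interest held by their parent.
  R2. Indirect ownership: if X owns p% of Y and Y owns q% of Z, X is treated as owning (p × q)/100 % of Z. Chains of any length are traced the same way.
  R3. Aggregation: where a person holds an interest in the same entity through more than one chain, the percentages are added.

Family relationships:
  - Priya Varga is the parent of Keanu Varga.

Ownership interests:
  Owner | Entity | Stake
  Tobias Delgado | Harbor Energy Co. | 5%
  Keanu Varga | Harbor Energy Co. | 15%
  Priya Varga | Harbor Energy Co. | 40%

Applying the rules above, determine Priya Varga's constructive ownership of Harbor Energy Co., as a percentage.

55%

By parent–child attribution (R1), Priya Varga is treated as also owning Keanu Varga's interest in Harbor Energy Co, giving 40% + 15% = 55%.
Direct interest in Harbor Energy Co: 55%.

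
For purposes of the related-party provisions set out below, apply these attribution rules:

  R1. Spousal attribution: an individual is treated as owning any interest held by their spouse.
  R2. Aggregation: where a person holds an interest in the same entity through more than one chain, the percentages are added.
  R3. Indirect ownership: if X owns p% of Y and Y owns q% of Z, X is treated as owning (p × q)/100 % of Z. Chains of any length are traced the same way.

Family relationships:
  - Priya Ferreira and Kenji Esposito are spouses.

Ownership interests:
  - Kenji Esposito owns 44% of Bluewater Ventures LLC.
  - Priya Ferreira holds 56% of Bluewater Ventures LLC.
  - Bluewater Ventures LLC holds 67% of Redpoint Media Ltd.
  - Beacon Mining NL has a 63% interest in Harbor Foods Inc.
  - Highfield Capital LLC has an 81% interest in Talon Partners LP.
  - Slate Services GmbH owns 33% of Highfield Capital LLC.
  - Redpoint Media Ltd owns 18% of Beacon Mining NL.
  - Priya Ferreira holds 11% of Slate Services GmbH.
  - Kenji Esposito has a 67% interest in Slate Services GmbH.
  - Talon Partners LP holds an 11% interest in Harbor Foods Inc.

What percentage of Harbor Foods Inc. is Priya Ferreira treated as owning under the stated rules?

By spousal attribution (R1), Priya Ferreira is treated as also owning Kenji Esposito's interest in Bluewater Ventures LLC, giving 56% + 44% = 100%.
By spousal attribution (R1), Priya Ferreira is treated as also owning Kenji Esposito's interest in Slate Services GmbH, giving 11% + 67% = 78%.
Chain via Bluewater Ventures LLC → Redpoint Media Ltd → Beacon Mining NL (R3): 100% × 67% × 18% × 63% = 7.5978% of Harbor Foods Inc.
Chain via Slate Services GmbH → Highfield Capital LLC → Talon Partners LP (R3): 78% × 33% × 81% × 11% = 2.293434% of Harbor Foods Inc.
Aggregating (R2): 7.5978% + 2.293434% = 9.891234%.

9.891234%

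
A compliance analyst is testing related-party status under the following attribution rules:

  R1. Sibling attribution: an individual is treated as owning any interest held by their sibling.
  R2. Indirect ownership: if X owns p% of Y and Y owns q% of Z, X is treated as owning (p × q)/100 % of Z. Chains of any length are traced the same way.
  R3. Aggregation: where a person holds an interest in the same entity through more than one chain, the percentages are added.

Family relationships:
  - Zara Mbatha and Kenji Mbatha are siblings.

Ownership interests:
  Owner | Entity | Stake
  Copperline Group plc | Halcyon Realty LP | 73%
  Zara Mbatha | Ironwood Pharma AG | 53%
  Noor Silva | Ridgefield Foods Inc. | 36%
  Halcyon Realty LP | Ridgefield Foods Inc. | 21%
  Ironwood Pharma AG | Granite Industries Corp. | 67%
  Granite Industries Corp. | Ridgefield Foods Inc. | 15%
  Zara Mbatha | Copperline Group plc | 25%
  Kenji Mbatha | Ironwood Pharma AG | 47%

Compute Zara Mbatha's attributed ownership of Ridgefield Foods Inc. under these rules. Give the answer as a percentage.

13.8825%

By sibling attribution (R1), Zara Mbatha is treated as also owning Kenji Mbatha's interest in Ironwood Pharma AG, giving 53% + 47% = 100%.
Chain via Copperline Group plc → Halcyon Realty LP (R2): 25% × 73% × 21% = 3.8325% of Ridgefield Foods Inc.
Chain via Ironwood Pharma AG → Granite Industries Corp. (R2): 100% × 67% × 15% = 10.05% of Ridgefield Foods Inc.
Aggregating (R3): 3.8325% + 10.05% = 13.8825%.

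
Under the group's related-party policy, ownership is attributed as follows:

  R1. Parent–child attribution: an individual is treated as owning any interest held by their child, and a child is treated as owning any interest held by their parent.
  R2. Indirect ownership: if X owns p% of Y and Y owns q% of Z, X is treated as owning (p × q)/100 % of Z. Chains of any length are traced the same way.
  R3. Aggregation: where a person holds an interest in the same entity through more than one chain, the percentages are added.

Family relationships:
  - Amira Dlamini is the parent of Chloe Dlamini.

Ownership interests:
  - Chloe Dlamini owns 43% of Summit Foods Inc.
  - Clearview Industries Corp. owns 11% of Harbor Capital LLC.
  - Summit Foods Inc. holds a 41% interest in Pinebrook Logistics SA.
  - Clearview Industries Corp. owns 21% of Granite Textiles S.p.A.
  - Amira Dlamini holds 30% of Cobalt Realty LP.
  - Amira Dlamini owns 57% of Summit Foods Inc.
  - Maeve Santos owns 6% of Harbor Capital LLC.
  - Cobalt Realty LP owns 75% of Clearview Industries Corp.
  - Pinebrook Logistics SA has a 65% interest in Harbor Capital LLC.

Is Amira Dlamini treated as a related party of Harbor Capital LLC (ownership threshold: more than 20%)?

Yes

By parent–child attribution (R1), Amira Dlamini is treated as also owning Chloe Dlamini's interest in Summit Foods Inc, giving 57% + 43% = 100%.
Chain via Summit Foods Inc. → Pinebrook Logistics SA (R2): 100% × 41% × 65% = 26.65% of Harbor Capital LLC.
Chain via Cobalt Realty LP → Clearview Industries Corp. (R2): 30% × 75% × 11% = 2.475% of Harbor Capital LLC.
Aggregating (R3): 26.65% + 2.475% = 29.125%.
29.125% exceeds the 20% threshold, so Amira is a related party to Harbor Capital LLC.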